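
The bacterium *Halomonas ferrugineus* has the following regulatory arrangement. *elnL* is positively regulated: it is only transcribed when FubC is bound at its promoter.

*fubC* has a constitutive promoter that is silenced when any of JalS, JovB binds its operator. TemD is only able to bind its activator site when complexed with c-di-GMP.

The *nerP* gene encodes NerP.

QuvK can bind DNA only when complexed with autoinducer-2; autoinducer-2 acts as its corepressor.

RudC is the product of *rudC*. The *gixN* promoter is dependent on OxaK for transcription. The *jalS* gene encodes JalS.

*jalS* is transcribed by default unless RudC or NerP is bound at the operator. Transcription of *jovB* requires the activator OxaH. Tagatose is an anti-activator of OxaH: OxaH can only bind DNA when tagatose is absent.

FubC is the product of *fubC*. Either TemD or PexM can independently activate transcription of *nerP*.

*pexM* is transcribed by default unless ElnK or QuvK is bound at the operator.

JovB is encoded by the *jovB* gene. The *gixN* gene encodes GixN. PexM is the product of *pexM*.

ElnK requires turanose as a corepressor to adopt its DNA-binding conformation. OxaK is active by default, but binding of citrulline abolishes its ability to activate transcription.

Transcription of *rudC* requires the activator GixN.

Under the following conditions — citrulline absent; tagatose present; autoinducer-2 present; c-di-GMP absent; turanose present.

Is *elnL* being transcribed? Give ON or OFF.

Citrulline is absent, so OxaK is active.
No repressor is bound and OxaK is active, so *gixN* is transcribed.
So GixN is produced and active.
No repressor is bound and GixN is active, so *rudC* is transcribed.
So RudC is produced and active.
c-di-GMP is absent, so TemD is inactive.
Turanose is present, so ElnK is active.
Autoinducer-2 is present, so QuvK is active.
With repressor ElnK bound, *pexM* is not transcribed.
So PexM is not produced.
No activator is available at the *nerP* promoter, so *nerP* is not transcribed.
So NerP is not produced.
With repressor RudC bound, *jalS* is not transcribed.
So JalS is not produced.
Tagatose is present, so OxaH is inactive.
Required activator OxaH is absent, so *jovB* is not transcribed.
So JovB is not produced.
With no repressor bound, *fubC* is transcribed.
So FubC is produced and active.
No repressor is bound and FubC is active, so *elnL* is transcribed.

ON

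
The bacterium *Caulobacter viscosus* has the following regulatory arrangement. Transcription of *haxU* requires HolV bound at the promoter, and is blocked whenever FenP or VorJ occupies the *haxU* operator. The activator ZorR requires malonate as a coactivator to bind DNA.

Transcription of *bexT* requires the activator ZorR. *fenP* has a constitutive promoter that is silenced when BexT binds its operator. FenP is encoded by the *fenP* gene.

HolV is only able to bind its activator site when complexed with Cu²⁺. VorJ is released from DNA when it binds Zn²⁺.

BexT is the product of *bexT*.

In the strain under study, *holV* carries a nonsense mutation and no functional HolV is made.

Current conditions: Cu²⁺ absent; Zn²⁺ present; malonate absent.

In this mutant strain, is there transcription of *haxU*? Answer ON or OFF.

HolV is non-functional in this strain, so it has no effect.
Malonate is absent, so ZorR is inactive.
Required activator ZorR is absent, so *bexT* is not transcribed.
So BexT is not produced.
With no repressor bound, *fenP* is transcribed.
So FenP is produced and active.
Zn²⁺ is present, so VorJ is inactive.
With repressor FenP bound, *haxU* is not transcribed.

OFF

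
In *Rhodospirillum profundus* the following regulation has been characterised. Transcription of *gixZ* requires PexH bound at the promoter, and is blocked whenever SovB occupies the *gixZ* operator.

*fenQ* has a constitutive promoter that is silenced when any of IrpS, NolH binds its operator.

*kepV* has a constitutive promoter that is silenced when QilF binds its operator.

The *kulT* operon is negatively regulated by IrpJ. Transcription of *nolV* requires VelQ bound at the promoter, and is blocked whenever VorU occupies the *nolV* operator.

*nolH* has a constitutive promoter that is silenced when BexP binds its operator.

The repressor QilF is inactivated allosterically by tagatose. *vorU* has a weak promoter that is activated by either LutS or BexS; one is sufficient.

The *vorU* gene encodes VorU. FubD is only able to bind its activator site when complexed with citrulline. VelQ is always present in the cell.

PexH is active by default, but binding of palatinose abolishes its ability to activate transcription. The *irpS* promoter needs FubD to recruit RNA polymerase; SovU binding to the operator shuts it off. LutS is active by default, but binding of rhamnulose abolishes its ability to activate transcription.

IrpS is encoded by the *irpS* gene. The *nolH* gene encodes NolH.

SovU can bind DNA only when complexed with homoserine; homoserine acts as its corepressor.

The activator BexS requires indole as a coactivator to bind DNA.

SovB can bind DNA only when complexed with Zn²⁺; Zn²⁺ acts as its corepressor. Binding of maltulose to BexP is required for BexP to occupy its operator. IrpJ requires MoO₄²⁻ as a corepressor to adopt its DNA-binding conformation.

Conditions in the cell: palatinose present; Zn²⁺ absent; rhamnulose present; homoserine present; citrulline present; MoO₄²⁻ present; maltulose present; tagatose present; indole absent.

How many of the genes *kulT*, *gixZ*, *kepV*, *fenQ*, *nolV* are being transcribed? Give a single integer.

3

MoO₄²⁻ is present, so IrpJ is active.
With repressor IrpJ bound, *kulT* is not transcribed.
→ *kulT* is OFF.
Palatinose is present, so PexH is inactive.
Zn²⁺ is absent, so SovB is inactive.
Required activator PexH is absent, so *gixZ* is not transcribed.
→ *gixZ* is OFF.
Tagatose is present, so QilF is inactive.
With no repressor bound, *kepV* is transcribed.
→ *kepV* is ON.
Citrulline is present, so FubD is active.
Homoserine is present, so SovU is active.
With repressor SovU bound, *irpS* is not transcribed.
So IrpS is not produced.
Maltulose is present, so BexP is active.
With repressor BexP bound, *nolH* is not transcribed.
So NolH is not produced.
With no repressor bound, *fenQ* is transcribed.
→ *fenQ* is ON.
VelQ is produced constitutively and is active.
Rhamnulose is present, so LutS is inactive.
Indole is absent, so BexS is inactive.
No activator is available at the *vorU* promoter, so *vorU* is not transcribed.
So VorU is not produced.
No repressor is bound and VelQ is active, so *nolV* is transcribed.
→ *nolV* is ON.
3 of the 5 genes are transcribed.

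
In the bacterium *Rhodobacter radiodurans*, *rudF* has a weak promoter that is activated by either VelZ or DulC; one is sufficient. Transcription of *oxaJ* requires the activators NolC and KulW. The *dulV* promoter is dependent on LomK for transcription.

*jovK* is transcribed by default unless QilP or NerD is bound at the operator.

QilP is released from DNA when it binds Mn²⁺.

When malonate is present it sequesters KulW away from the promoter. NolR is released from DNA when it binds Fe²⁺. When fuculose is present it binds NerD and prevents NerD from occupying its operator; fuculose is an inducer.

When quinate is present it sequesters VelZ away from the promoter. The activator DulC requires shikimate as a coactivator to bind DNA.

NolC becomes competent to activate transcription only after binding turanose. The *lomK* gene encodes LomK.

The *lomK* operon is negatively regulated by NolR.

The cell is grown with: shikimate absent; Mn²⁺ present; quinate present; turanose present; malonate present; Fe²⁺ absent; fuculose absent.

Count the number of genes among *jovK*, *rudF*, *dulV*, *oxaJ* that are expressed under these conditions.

0

Mn²⁺ is present, so QilP is inactive.
Fuculose is absent, so NerD is active.
With repressor NerD bound, *jovK* is not transcribed.
→ *jovK* is OFF.
Quinate is present, so VelZ is inactive.
Shikimate is absent, so DulC is inactive.
No activator is available at the *rudF* promoter, so *rudF* is not transcribed.
→ *rudF* is OFF.
Fe²⁺ is absent, so NolR is active.
With repressor NolR bound, *lomK* is not transcribed.
So LomK is not produced.
Required activator LomK is absent, so *dulV* is not transcribed.
→ *dulV* is OFF.
Turanose is present, so NolC is active.
Malonate is present, so KulW is inactive.
Required activator KulW is absent, so *oxaJ* is not transcribed.
→ *oxaJ* is OFF.
0 of the 4 genes are transcribed.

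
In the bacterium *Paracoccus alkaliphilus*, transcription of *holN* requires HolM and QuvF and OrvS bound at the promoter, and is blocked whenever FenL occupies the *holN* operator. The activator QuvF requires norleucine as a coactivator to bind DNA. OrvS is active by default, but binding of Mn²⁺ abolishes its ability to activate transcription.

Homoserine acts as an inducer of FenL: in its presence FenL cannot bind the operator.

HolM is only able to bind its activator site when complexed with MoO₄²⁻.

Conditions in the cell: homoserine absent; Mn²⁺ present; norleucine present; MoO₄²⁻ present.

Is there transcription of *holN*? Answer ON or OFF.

OFF

MoO₄²⁻ is present, so HolM is active.
Homoserine is absent, so FenL is active.
Norleucine is present, so QuvF is active.
Mn²⁺ is present, so OrvS is inactive.
With repressor FenL bound, *holN* is not transcribed.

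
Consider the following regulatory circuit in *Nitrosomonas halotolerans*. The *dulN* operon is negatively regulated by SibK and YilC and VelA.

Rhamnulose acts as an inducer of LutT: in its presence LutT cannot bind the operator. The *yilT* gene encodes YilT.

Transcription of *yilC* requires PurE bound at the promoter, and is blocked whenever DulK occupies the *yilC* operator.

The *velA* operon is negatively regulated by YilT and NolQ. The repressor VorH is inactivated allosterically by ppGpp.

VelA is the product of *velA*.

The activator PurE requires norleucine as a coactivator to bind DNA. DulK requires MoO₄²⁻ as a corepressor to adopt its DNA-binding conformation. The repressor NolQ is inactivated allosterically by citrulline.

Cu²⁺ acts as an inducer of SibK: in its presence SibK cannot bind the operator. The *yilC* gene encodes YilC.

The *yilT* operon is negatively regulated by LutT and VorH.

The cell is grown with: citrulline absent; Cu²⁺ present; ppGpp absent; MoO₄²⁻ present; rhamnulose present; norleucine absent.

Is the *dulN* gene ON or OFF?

Cu²⁺ is present, so SibK is inactive.
MoO₄²⁻ is present, so DulK is active.
Norleucine is absent, so PurE is inactive.
With repressor DulK bound, *yilC* is not transcribed.
So YilC is not produced.
Rhamnulose is present, so LutT is inactive.
ppGpp is absent, so VorH is active.
With repressor VorH bound, *yilT* is not transcribed.
So YilT is not produced.
Citrulline is absent, so NolQ is active.
With repressor NolQ bound, *velA* is not transcribed.
So VelA is not produced.
With no repressor bound, *dulN* is transcribed.

ON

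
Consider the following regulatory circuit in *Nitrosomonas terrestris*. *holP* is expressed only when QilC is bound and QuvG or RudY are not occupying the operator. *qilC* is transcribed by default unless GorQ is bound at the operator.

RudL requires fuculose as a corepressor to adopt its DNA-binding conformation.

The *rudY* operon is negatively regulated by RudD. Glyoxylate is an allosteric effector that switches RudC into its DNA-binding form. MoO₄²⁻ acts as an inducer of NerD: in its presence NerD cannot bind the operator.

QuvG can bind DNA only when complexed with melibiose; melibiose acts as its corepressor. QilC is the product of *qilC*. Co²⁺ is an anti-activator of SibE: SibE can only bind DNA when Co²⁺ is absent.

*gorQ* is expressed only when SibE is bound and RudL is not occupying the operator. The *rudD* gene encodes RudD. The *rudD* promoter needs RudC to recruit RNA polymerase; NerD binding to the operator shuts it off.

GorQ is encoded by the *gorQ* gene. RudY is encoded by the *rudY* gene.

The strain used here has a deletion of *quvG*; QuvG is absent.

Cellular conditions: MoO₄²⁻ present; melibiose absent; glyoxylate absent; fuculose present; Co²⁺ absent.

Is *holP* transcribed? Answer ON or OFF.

QuvG is non-functional in this strain, so it has no effect.
Co²⁺ is absent, so SibE is active.
Fuculose is present, so RudL is active.
With repressor RudL bound, *gorQ* is not transcribed.
So GorQ is not produced.
With no repressor bound, *qilC* is transcribed.
So QilC is produced and active.
Glyoxylate is absent, so RudC is inactive.
MoO₄²⁻ is present, so NerD is inactive.
Required activator RudC is absent, so *rudD* is not transcribed.
So RudD is not produced.
With no repressor bound, *rudY* is transcribed.
So RudY is produced and active.
With repressor RudY bound, *holP* is not transcribed.

OFF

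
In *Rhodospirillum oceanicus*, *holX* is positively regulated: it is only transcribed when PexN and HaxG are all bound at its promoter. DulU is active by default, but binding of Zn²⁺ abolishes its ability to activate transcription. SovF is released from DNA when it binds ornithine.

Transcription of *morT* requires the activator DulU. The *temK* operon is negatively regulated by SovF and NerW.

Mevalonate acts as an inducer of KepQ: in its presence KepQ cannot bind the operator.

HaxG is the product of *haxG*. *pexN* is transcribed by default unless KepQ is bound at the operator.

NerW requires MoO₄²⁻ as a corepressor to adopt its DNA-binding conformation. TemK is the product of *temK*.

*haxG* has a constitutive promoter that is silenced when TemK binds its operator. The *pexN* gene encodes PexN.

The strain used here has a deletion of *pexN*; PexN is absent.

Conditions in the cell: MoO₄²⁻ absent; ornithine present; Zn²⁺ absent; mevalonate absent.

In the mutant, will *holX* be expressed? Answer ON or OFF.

PexN is non-functional in this strain, so it has no effect.
Ornithine is present, so SovF is inactive.
MoO₄²⁻ is absent, so NerW is inactive.
With no repressor bound, *temK* is transcribed.
So TemK is produced and active.
With repressor TemK bound, *haxG* is not transcribed.
So HaxG is not produced.
Required activator PexN is absent, so *holX* is not transcribed.

OFF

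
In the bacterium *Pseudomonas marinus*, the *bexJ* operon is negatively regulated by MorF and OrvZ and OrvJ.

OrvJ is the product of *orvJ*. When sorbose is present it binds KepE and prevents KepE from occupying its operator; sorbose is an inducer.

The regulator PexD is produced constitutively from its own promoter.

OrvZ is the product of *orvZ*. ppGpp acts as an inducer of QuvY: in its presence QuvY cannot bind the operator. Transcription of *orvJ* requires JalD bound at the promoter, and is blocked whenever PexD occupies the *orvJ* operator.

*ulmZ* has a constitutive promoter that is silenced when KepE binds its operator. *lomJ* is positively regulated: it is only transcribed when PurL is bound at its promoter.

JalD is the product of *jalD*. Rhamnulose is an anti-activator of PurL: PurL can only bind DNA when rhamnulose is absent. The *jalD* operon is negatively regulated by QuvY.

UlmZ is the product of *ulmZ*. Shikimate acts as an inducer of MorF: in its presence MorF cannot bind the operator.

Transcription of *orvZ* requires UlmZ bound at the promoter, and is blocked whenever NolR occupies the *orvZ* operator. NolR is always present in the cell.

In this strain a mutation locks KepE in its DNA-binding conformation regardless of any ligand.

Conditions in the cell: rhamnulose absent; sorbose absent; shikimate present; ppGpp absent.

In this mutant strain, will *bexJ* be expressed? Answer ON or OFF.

Shikimate is present, so MorF is inactive.
NolR is produced constitutively and is active.
KepE is constitutively active in this strain.
With repressor KepE bound, *ulmZ* is not transcribed.
So UlmZ is not produced.
With repressor NolR bound, *orvZ* is not transcribed.
So OrvZ is not produced.
PexD is produced constitutively and is active.
ppGpp is absent, so QuvY is active.
With repressor QuvY bound, *jalD* is not transcribed.
So JalD is not produced.
With repressor PexD bound, *orvJ* is not transcribed.
So OrvJ is not produced.
With no repressor bound, *bexJ* is transcribed.

ON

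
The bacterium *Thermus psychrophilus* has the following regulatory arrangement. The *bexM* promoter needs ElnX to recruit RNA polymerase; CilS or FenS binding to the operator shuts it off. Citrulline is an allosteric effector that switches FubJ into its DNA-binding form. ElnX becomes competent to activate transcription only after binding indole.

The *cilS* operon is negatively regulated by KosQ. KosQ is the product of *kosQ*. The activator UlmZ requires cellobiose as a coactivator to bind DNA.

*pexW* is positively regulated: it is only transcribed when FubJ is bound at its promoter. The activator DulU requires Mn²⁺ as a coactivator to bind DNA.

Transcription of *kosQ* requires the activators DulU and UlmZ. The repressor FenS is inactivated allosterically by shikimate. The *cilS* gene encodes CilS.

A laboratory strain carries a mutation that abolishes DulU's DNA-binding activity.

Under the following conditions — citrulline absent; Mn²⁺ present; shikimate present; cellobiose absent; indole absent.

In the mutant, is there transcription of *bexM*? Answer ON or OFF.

Indole is absent, so ElnX is inactive.
DulU is non-functional in this strain, so it has no effect.
Cellobiose is absent, so UlmZ is inactive.
Required activator DulU is absent, so *kosQ* is not transcribed.
So KosQ is not produced.
With no repressor bound, *cilS* is transcribed.
So CilS is produced and active.
Shikimate is present, so FenS is inactive.
With repressor CilS bound, *bexM* is not transcribed.

OFF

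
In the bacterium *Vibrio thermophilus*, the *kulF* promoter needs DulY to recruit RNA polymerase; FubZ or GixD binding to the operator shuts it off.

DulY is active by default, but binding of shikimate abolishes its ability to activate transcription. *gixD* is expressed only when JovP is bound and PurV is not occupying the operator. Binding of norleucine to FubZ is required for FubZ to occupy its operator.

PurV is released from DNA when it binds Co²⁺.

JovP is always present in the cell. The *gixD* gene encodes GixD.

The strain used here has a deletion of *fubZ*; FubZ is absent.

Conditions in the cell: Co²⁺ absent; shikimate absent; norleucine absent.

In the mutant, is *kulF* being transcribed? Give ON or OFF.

FubZ is non-functional in this strain, so it has no effect.
JovP is produced constitutively and is active.
Co²⁺ is absent, so PurV is active.
With repressor PurV bound, *gixD* is not transcribed.
So GixD is not produced.
Shikimate is absent, so DulY is active.
No repressor is bound and DulY is active, so *kulF* is transcribed.

ON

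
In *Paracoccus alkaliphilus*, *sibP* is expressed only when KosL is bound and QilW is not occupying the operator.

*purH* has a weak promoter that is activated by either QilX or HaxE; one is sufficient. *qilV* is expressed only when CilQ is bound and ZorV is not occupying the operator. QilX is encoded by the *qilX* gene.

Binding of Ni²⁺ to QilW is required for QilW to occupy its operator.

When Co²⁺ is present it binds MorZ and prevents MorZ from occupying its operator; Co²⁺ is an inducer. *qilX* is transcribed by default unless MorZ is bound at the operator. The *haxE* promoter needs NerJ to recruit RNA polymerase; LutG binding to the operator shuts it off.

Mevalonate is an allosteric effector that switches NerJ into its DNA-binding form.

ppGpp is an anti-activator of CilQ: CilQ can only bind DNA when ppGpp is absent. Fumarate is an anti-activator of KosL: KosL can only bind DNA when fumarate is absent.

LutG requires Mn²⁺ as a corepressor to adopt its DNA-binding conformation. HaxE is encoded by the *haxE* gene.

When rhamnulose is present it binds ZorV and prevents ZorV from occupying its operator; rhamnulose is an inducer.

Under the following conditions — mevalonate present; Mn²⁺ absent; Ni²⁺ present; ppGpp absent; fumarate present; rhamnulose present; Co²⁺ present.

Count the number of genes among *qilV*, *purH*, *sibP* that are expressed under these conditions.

ppGpp is absent, so CilQ is active.
Rhamnulose is present, so ZorV is inactive.
No repressor is bound and CilQ is active, so *qilV* is transcribed.
→ *qilV* is ON.
Co²⁺ is present, so MorZ is inactive.
With no repressor bound, *qilX* is transcribed.
So QilX is produced and active.
Mevalonate is present, so NerJ is active.
Mn²⁺ is absent, so LutG is inactive.
No repressor is bound and NerJ is active, so *haxE* is transcribed.
So HaxE is produced and active.
Activator QilX is present, so *purH* is transcribed.
→ *purH* is ON.
Fumarate is present, so KosL is inactive.
Ni²⁺ is present, so QilW is active.
With repressor QilW bound, *sibP* is not transcribed.
→ *sibP* is OFF.
2 of the 3 genes are transcribed.

2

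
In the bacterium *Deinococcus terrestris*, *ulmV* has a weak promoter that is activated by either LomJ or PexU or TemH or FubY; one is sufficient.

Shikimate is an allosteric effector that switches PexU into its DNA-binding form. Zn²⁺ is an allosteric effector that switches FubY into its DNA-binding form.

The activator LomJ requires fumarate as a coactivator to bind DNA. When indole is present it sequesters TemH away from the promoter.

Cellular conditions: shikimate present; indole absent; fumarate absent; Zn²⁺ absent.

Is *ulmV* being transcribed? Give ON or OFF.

Fumarate is absent, so LomJ is inactive.
Shikimate is present, so PexU is active.
Indole is absent, so TemH is active.
Zn²⁺ is absent, so FubY is inactive.
Activator PexU is present, so *ulmV* is transcribed.

ON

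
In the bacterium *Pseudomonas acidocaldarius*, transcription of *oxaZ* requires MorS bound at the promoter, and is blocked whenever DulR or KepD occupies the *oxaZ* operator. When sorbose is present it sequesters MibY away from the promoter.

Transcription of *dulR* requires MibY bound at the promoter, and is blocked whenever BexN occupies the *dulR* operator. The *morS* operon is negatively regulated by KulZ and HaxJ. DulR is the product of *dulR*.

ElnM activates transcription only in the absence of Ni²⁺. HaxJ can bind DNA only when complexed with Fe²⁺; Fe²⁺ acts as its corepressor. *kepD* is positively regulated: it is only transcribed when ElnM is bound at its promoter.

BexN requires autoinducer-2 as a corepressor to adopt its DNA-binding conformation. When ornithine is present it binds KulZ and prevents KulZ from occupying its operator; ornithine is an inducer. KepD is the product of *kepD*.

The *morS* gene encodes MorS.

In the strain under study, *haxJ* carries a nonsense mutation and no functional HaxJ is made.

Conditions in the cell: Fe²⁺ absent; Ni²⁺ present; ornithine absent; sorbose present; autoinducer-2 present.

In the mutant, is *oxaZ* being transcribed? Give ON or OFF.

Ornithine is absent, so KulZ is active.
HaxJ is non-functional in this strain, so it has no effect.
With repressor KulZ bound, *morS* is not transcribed.
So MorS is not produced.
Autoinducer-2 is present, so BexN is active.
Sorbose is present, so MibY is inactive.
With repressor BexN bound, *dulR* is not transcribed.
So DulR is not produced.
Ni²⁺ is present, so ElnM is inactive.
Required activator ElnM is absent, so *kepD* is not transcribed.
So KepD is not produced.
Required activator MorS is absent, so *oxaZ* is not transcribed.

OFF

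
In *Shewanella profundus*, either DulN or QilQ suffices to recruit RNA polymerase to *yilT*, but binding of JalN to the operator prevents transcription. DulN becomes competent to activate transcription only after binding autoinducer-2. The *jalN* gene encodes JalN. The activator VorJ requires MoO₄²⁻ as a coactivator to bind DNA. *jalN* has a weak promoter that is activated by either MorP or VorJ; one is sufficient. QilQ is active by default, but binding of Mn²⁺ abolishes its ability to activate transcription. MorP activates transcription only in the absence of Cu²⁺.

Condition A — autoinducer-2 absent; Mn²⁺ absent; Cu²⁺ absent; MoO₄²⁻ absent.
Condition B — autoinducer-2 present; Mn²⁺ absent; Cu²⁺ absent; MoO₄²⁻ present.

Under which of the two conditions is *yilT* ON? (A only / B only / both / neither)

Condition A:
Autoinducer-2 is absent, so DulN is inactive.
Mn²⁺ is absent, so QilQ is active.
Cu²⁺ is absent, so MorP is active.
MoO₄²⁻ is absent, so VorJ is inactive.
Activator MorP is present, so *jalN* is transcribed.
So JalN is produced and active.
With repressor JalN bound, *yilT* is not transcribed.
→ *yilT* is OFF in A.
Condition B:
Autoinducer-2 is present, so DulN is active.
Mn²⁺ is absent, so QilQ is active.
Cu²⁺ is absent, so MorP is active.
MoO₄²⁻ is present, so VorJ is active.
Activator MorP is present, so *jalN* is transcribed.
So JalN is produced and active.
With repressor JalN bound, *yilT* is not transcribed.
→ *yilT* is OFF in B.

neither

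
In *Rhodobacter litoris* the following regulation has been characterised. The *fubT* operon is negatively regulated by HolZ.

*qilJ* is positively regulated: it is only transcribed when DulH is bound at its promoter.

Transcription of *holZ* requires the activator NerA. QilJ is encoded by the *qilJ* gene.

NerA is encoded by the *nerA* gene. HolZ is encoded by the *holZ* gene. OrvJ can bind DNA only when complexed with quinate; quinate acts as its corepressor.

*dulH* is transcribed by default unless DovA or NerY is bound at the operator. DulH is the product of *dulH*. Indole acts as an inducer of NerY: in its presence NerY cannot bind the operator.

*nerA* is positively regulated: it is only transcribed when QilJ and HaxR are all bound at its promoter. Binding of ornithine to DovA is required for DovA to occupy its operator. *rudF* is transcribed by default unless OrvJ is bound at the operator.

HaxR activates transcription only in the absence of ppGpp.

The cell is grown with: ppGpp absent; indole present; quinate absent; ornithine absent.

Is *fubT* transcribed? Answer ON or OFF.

OFF

Ornithine is absent, so DovA is inactive.
Indole is present, so NerY is inactive.
With no repressor bound, *dulH* is transcribed.
So DulH is produced and active.
No repressor is bound and DulH is active, so *qilJ* is transcribed.
So QilJ is produced and active.
ppGpp is absent, so HaxR is active.
No repressor is bound and QilJ and HaxR are active, so *nerA* is transcribed.
So NerA is produced and active.
No repressor is bound and NerA is active, so *holZ* is transcribed.
So HolZ is produced and active.
With repressor HolZ bound, *fubT* is not transcribed.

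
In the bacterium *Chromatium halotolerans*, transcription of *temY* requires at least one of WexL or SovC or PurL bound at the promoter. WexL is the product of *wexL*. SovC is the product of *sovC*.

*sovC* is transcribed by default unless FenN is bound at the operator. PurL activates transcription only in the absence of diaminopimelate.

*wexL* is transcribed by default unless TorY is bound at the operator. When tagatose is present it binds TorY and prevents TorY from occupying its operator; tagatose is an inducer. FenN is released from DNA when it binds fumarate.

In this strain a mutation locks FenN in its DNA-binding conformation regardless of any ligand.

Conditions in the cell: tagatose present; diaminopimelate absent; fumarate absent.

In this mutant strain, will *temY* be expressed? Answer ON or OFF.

ON

Tagatose is present, so TorY is inactive.
With no repressor bound, *wexL* is transcribed.
So WexL is produced and active.
FenN is constitutively active in this strain.
With repressor FenN bound, *sovC* is not transcribed.
So SovC is not produced.
Diaminopimelate is absent, so PurL is active.
Activator WexL is present, so *temY* is transcribed.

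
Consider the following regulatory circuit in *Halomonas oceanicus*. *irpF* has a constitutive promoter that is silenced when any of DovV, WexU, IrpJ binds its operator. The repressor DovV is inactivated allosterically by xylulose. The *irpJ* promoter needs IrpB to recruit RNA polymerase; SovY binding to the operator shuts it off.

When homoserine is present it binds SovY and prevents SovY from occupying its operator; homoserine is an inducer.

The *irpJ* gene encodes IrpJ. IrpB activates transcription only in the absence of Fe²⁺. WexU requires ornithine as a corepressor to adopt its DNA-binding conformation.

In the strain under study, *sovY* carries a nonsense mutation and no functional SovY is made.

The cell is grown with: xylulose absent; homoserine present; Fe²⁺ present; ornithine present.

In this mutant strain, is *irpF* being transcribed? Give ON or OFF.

OFF

Xylulose is absent, so DovV is active.
Ornithine is present, so WexU is active.
SovY is non-functional in this strain, so it has no effect.
Fe²⁺ is present, so IrpB is inactive.
Required activator IrpB is absent, so *irpJ* is not transcribed.
So IrpJ is not produced.
With repressor DovV bound, *irpF* is not transcribed.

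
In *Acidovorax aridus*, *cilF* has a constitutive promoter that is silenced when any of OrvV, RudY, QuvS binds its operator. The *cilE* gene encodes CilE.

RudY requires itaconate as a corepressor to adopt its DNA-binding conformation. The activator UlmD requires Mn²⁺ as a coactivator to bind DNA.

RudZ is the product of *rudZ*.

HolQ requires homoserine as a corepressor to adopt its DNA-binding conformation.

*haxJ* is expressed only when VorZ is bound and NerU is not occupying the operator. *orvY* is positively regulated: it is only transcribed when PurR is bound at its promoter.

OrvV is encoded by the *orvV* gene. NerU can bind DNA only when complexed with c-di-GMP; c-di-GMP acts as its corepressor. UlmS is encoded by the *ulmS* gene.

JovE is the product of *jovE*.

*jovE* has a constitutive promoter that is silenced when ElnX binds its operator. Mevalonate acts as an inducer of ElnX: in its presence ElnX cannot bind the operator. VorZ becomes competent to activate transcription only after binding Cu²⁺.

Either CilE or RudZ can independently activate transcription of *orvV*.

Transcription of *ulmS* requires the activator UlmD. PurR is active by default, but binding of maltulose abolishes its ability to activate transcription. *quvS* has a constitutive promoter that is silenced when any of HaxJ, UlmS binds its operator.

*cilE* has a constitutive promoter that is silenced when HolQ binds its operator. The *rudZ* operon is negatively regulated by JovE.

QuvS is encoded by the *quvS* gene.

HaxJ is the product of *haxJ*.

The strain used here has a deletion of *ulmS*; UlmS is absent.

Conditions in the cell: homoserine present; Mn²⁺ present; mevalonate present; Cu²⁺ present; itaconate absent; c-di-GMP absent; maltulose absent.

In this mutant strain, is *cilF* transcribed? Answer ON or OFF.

ON

Homoserine is present, so HolQ is active.
With repressor HolQ bound, *cilE* is not transcribed.
So CilE is not produced.
Mevalonate is present, so ElnX is inactive.
With no repressor bound, *jovE* is transcribed.
So JovE is produced and active.
With repressor JovE bound, *rudZ* is not transcribed.
So RudZ is not produced.
No activator is available at the *orvV* promoter, so *orvV* is not transcribed.
So OrvV is not produced.
Itaconate is absent, so RudY is inactive.
c-di-GMP is absent, so NerU is inactive.
Cu²⁺ is present, so VorZ is active.
No repressor is bound and VorZ is active, so *haxJ* is transcribed.
So HaxJ is produced and active.
UlmS is non-functional in this strain, so it has no effect.
With repressor HaxJ bound, *quvS* is not transcribed.
So QuvS is not produced.
With no repressor bound, *cilF* is transcribed.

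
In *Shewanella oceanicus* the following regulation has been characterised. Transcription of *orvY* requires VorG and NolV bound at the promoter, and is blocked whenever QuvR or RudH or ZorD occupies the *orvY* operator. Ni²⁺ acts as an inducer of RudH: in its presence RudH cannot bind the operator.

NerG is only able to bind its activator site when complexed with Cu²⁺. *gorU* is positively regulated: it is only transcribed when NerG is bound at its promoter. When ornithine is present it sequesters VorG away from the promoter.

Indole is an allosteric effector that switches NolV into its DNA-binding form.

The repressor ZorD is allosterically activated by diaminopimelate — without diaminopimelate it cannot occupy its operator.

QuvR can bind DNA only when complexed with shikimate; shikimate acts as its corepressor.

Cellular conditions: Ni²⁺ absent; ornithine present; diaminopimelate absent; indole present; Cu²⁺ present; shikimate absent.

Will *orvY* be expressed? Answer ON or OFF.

Shikimate is absent, so QuvR is inactive.
Ornithine is present, so VorG is inactive.
Ni²⁺ is absent, so RudH is active.
Diaminopimelate is absent, so ZorD is inactive.
Indole is present, so NolV is active.
With repressor RudH bound, *orvY* is not transcribed.

OFF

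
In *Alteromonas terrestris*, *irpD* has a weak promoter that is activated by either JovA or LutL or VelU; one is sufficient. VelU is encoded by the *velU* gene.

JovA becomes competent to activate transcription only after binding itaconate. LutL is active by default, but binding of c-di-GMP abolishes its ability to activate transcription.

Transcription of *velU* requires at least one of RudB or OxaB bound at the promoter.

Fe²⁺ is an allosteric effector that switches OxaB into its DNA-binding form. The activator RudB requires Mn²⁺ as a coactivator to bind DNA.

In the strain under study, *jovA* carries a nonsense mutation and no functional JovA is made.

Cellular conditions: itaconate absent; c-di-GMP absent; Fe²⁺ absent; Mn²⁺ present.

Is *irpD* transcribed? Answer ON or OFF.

JovA is non-functional in this strain, so it has no effect.
c-di-GMP is absent, so LutL is active.
Mn²⁺ is present, so RudB is active.
Fe²⁺ is absent, so OxaB is inactive.
Activator RudB is present, so *velU* is transcribed.
So VelU is produced and active.
Activator LutL is present, so *irpD* is transcribed.

ON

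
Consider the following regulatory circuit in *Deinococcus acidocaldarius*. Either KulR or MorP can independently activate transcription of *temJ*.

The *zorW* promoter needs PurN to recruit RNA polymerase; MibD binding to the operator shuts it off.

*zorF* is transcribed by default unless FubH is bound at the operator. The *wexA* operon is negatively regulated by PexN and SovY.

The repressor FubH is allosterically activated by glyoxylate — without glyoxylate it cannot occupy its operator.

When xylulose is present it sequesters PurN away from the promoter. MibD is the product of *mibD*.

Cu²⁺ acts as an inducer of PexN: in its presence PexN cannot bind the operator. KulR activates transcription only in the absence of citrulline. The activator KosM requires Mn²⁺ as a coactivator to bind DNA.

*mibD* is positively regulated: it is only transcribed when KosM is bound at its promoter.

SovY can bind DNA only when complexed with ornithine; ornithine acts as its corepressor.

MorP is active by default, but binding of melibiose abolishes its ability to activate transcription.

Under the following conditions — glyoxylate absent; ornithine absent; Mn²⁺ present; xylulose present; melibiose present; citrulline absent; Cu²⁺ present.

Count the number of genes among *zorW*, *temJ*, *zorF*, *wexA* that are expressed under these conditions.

Xylulose is present, so PurN is inactive.
Mn²⁺ is present, so KosM is active.
No repressor is bound and KosM is active, so *mibD* is transcribed.
So MibD is produced and active.
With repressor MibD bound, *zorW* is not transcribed.
→ *zorW* is OFF.
Citrulline is absent, so KulR is active.
Melibiose is present, so MorP is inactive.
Activator KulR is present, so *temJ* is transcribed.
→ *temJ* is ON.
Glyoxylate is absent, so FubH is inactive.
With no repressor bound, *zorF* is transcribed.
→ *zorF* is ON.
Cu²⁺ is present, so PexN is inactive.
Ornithine is absent, so SovY is inactive.
With no repressor bound, *wexA* is transcribed.
→ *wexA* is ON.
3 of the 4 genes are transcribed.

3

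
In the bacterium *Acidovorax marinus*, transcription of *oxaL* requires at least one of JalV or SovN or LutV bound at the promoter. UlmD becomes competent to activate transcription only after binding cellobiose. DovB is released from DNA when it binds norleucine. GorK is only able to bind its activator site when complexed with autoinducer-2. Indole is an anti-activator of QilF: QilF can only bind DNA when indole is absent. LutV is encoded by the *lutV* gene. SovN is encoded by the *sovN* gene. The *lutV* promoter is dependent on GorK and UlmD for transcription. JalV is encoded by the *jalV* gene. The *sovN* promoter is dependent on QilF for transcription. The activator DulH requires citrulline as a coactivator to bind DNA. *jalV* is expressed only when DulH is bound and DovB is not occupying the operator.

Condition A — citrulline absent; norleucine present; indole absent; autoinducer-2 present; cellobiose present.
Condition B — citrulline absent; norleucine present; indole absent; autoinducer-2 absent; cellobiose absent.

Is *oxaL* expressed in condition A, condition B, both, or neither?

both

Condition A:
Citrulline is absent, so DulH is inactive.
Norleucine is present, so DovB is inactive.
Required activator DulH is absent, so *jalV* is not transcribed.
So JalV is not produced.
Indole is absent, so QilF is active.
No repressor is bound and QilF is active, so *sovN* is transcribed.
So SovN is produced and active.
Autoinducer-2 is present, so GorK is active.
Cellobiose is present, so UlmD is active.
No repressor is bound and GorK and UlmD are active, so *lutV* is transcribed.
So LutV is produced and active.
Activator SovN is present, so *oxaL* is transcribed.
→ *oxaL* is ON in A.
Condition B:
Citrulline is absent, so DulH is inactive.
Norleucine is present, so DovB is inactive.
Required activator DulH is absent, so *jalV* is not transcribed.
So JalV is not produced.
Indole is absent, so QilF is active.
No repressor is bound and QilF is active, so *sovN* is transcribed.
So SovN is produced and active.
Autoinducer-2 is absent, so GorK is inactive.
Cellobiose is absent, so UlmD is inactive.
Required activator GorK is absent, so *lutV* is not transcribed.
So LutV is not produced.
Activator SovN is present, so *oxaL* is transcribed.
→ *oxaL* is ON in B.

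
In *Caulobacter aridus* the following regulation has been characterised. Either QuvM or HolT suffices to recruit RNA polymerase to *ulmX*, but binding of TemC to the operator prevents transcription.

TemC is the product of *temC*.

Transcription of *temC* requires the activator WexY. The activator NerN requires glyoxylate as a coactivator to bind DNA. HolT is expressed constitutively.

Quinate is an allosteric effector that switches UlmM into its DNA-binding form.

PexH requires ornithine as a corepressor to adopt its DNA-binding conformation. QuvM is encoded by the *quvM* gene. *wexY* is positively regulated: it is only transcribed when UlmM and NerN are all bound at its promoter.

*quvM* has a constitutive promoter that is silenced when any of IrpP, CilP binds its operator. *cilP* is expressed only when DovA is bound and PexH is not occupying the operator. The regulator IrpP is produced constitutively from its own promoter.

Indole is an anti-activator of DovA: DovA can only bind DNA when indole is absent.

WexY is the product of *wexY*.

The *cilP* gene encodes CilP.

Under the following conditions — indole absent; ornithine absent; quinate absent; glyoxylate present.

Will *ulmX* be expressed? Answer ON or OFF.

ON

Quinate is absent, so UlmM is inactive.
Glyoxylate is present, so NerN is active.
Required activator UlmM is absent, so *wexY* is not transcribed.
So WexY is not produced.
Required activator WexY is absent, so *temC* is not transcribed.
So TemC is not produced.
IrpP is produced constitutively and is active.
Indole is absent, so DovA is active.
Ornithine is absent, so PexH is inactive.
No repressor is bound and DovA is active, so *cilP* is transcribed.
So CilP is produced and active.
With repressor IrpP bound, *quvM* is not transcribed.
So QuvM is not produced.
HolT is produced constitutively and is active.
Activator HolT is present, so *ulmX* is transcribed.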